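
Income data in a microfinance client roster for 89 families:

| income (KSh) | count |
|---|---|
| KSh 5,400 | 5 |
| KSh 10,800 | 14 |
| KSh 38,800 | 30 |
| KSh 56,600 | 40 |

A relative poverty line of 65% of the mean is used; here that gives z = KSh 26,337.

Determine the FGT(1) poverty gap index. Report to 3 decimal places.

Below z: 5×KSh 5,400, 14×KSh 10,800 (q = 19 of N = 89).
Relative gaps: (26337−5400)/26337 = 0.7950 (×5); (26337−10800)/26337 = 0.5899 (×14).
Sum of shortfalls = 12.233854; P₁ averages over all N: 12.233854 / 89 = 0.137.

0.137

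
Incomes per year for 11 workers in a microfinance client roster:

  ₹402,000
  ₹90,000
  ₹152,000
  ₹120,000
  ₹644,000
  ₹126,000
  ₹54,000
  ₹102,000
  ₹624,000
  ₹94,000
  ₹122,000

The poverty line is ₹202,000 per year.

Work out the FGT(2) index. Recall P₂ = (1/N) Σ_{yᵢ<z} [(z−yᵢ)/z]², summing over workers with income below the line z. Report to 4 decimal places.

Poor units: ₹54,000, ₹90,000, ₹94,000, ₹102,000, ₹120,000, ₹122,000, ₹126,000, ₹152,000 (q = 8 of N = 11).
Shortfall ratios: (202000−54000)/202000 = 0.7327; (202000−90000)/202000 = 0.5545; (202000−94000)/202000 = 0.5347; (202000−102000)/202000 = 0.4950; (202000−120000)/202000 = 0.4059; (202000−122000)/202000 = 0.3960; (202000−126000)/202000 = 0.3762; (202000−152000)/202000 = 0.2475.
Squared: 0.5368; 0.3074; 0.2859; 0.2451; 0.1648; 0.1568; 0.1416; 0.0613.
Sum = 1.899618; P₂ = 1.899618 / 11 = 0.1727.

0.1727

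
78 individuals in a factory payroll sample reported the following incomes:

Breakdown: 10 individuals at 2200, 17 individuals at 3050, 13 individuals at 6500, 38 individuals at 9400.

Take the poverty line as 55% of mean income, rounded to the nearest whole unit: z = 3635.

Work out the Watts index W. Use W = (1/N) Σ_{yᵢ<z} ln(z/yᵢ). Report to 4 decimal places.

0.1026

Incomes under z: 10×2200, 17×3050 (q = 27 of N = 78).
ln(z/y) terms: ln(3635/2200) = 0.5022 (×10); ln(3635/3050) = 0.1755 (×17).
W = 8.004465 / 78 = 0.1026.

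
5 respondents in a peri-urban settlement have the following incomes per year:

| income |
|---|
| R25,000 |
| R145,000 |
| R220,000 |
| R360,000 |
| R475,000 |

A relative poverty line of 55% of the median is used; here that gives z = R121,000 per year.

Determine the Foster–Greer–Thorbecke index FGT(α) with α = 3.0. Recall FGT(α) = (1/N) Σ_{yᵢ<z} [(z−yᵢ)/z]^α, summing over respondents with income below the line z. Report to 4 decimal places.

Below z: R25,000 (q = 1 of N = 5).
Normalized shortfalls: (121000−25000)/121000 = 0.7934.
Raised to α = 3.0: 0.49941.
Sum = 0.499410; FGT(3.0) = 0.499410 / 5 = 0.0999.

0.0999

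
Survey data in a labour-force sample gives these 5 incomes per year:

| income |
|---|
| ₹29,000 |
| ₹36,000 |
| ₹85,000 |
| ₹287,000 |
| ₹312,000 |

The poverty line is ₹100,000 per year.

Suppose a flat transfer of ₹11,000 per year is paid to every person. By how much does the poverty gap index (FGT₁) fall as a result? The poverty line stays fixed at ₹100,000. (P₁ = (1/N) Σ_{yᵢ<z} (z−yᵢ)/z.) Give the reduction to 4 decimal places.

0.0660

Before: below the line — ₹29,000, ₹36,000, ₹85,000; poverty gap index (FGT₁) = 0.300000.
After the ₹11,000 transfer: below the line — ₹40,000, ₹47,000, ₹96,000; poverty gap index (FGT₁) = 0.234000.
Reduction = 0.300000 − 0.234000 = 0.0660.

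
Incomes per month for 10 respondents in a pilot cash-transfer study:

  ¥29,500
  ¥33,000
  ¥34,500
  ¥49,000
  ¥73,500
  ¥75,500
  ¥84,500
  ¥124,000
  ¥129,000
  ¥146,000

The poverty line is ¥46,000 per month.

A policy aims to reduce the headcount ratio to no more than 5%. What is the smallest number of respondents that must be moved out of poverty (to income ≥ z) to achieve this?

3

3 of the 10 respondents are poor, so H = 3/10 = 0.300.
A headcount ratio of at most 5% allows at most ⌊0.05 × 10⌋ = 0 poor respondents.
So at least 3 − 0 = 3 must be lifted.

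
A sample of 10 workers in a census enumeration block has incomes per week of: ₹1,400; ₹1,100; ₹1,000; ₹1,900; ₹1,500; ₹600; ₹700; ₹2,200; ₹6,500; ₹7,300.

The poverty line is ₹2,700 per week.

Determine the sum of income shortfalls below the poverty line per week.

Below the line: ₹600, ₹700, ₹1,000, ₹1,100, ₹1,400, ₹1,500, ₹1,900, ₹2,200 (q = 8 of N = 10).
Individual gaps: 2700−600 = 2100; 2700−700 = 2000; 2700−1000 = 1700; 2700−1100 = 1600; 2700−1400 = 1300; 2700−1500 = 1200; 2700−1900 = 800; 2700−2200 = 500.
Aggregate gap = ₹11,200.

₹11,200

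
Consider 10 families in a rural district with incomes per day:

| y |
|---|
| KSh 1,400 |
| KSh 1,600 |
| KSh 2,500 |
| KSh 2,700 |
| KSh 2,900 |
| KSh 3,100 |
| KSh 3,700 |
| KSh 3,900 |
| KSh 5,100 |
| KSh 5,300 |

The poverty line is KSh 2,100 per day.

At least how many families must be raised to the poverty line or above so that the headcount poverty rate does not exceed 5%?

2 of the 10 families are poor, so H = 2/10 = 0.200.
A headcount ratio of at most 5% allows at most ⌊0.05 × 10⌋ = 0 poor families.
So at least 2 − 0 = 2 must be lifted.

2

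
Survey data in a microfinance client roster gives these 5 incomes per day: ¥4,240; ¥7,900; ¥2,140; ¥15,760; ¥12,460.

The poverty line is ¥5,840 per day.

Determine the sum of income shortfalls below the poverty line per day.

Below the line: ¥2,140, ¥4,240 (q = 2 of N = 5).
Individual gaps: 5840−2140 = 3700; 5840−4240 = 1600.
Aggregate gap = ¥5,300.

¥5,300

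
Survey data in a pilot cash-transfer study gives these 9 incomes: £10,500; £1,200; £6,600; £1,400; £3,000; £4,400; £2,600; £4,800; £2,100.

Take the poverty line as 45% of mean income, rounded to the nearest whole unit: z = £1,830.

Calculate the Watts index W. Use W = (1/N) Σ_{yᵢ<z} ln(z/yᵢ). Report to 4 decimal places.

Below the line: £1,200, £1,400 (q = 2 of N = 9).
Log gaps: ln(1830/1200) = 0.4220; ln(1830/1400) = 0.2678.
W = 0.689838 / 9 = 0.0766.

0.0766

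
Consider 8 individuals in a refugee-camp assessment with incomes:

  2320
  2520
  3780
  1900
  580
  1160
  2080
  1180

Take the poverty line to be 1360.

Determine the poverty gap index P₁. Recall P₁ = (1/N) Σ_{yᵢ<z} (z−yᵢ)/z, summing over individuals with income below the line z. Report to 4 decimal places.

Incomes under z: 580, 1160, 1180 (q = 3 of N = 8).
Relative gaps: (1360−580)/1360 = 0.5735; (1360−1160)/1360 = 0.1471; (1360−1180)/1360 = 0.1324.
Sum of shortfalls = 0.852941; P₁ averages over all N: 0.852941 / 8 = 0.1066.

0.1066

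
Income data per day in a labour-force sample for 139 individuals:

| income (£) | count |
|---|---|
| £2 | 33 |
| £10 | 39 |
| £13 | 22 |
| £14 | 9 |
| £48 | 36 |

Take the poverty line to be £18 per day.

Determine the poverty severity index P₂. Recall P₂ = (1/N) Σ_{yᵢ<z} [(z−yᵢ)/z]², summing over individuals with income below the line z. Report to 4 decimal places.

0.2584

Incomes under z: 33×£2, 39×£10, 22×£13, 9×£14 (q = 103 of N = 139).
Relative gaps: (18−2)/18 = 0.8889 (×33); (18−10)/18 = 0.4444 (×39); (18−13)/18 = 0.2778 (×22); (18−14)/18 = 0.2222 (×9).
Squared: 0.7901 (×33); 0.1975 (×39); 0.0772 (×22); 0.0494 (×9).
Sum = 35.919753; P₂ = 35.919753 / 139 = 0.2584.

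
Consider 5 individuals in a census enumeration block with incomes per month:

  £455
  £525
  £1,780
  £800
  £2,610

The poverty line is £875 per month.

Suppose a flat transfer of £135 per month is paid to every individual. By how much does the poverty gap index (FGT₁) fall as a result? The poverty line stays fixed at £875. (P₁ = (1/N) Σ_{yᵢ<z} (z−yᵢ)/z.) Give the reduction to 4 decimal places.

0.0789

Before: below the line — £455, £525, £800; poverty gap index (FGT₁) = 0.193143.
After the £135 transfer: below the line — £590, £660; poverty gap index (FGT₁) = 0.114286.
Reduction = 0.193143 − 0.114286 = 0.0789.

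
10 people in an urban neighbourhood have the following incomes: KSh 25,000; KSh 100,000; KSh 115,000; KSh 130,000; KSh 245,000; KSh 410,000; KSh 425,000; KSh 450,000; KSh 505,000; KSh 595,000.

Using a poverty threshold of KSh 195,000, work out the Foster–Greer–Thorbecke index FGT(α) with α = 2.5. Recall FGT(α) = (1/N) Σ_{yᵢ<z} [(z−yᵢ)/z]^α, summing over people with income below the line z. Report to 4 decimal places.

Below z: KSh 25,000, KSh 100,000, KSh 115,000, KSh 130,000 (q = 4 of N = 10).
Shortfall ratios: (195000−25000)/195000 = 0.8718; (195000−100000)/195000 = 0.4872; (195000−115000)/195000 = 0.4103; (195000−130000)/195000 = 0.3333.
Raised to α = 2.5: 0.70964; 0.16566; 0.10780; 0.06415.
Sum = 1.047253; FGT(2.5) = 1.047253 / 10 = 0.1047.

0.1047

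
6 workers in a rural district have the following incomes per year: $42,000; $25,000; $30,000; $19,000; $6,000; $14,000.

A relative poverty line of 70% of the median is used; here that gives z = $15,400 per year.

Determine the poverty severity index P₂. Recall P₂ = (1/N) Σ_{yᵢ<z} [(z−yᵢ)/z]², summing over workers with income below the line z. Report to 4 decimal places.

0.0635

Incomes under z: $6,000, $14,000 (q = 2 of N = 6).
Relative gaps: (15400−6000)/15400 = 0.6104; (15400−14000)/15400 = 0.0909.
Squared: 0.3726; 0.0083.
Sum = 0.380840; P₂ = 0.380840 / 6 = 0.0635.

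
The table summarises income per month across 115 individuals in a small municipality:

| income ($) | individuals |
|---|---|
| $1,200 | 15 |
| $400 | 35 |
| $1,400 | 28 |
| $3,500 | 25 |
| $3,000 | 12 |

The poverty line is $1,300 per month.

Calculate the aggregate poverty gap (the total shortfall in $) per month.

Below the line: 35×$400, 15×$1,200 (q = 50 of N = 115).
Individual gaps: 35×(1300−400) = 31500; 15×(1300−1200) = 1500.
Aggregate gap = $33,000.

$33,000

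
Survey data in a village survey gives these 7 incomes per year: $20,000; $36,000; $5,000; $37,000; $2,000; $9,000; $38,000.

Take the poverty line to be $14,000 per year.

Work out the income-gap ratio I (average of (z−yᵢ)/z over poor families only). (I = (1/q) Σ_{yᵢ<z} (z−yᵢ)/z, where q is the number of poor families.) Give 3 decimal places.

Poor units: $2,000, $5,000, $9,000 (q = 3 of N = 7).
Relative gaps: 0.8571, 0.6429, 0.3571; sum = 1.857143.
I averages over the q = 3 poor units only: 1.857143 / 3 = 0.619.

0.619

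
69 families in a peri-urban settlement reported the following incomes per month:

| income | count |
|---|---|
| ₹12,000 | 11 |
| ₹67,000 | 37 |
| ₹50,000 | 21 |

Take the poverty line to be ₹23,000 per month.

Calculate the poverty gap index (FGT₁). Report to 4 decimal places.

Below the line: 11×₹12,000 (q = 11 of N = 69).
Normalized shortfalls: (23000−12000)/23000 = 0.4783 (×11).
Sum of shortfalls = 5.260870; P₁ averages over all N: 5.260870 / 69 = 0.0762.

0.0762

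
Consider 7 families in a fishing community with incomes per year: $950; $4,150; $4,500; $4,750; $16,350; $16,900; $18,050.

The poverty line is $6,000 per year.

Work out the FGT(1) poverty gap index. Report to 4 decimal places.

0.2298

Below the line: $950, $4,150, $4,500, $4,750 (q = 4 of N = 7).
Normalized shortfalls: (6000−950)/6000 = 0.8417; (6000−4150)/6000 = 0.3083; (6000−4500)/6000 = 0.2500; (6000−4750)/6000 = 0.2083.
Σ = 1.608333. Dividing by the full population N = 7 gives P₁ = 0.2298.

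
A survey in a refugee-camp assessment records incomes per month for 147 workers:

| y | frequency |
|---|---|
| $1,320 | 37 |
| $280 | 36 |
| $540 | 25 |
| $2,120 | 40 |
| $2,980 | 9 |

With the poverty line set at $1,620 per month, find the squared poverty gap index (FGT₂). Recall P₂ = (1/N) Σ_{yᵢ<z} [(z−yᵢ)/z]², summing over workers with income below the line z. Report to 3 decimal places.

0.252

Poor units: 36×$280, 25×$540, 37×$1,320 (q = 98 of N = 147).
Gap ratios (z−y)/z: (1620−280)/1620 = 0.8272 (×36); (1620−540)/1620 = 0.6667 (×25); (1620−1320)/1620 = 0.1852 (×37).
Squared: 0.6842 (×36); 0.4444 (×25); 0.0343 (×37).
Sum = 37.010974; P₂ = 37.010974 / 147 = 0.252.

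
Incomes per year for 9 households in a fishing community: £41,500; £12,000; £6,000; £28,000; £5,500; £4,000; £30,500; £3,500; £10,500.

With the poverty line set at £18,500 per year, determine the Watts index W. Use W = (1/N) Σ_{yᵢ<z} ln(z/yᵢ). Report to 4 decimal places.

Incomes under z: £3,500, £4,000, £5,500, £6,000, £10,500, £12,000 (q = 6 of N = 9).
ln(z/y) terms: ln(18500/3500) = 1.6650; ln(18500/4000) = 1.5315; ln(18500/5500) = 1.2130; ln(18500/6000) = 1.1260; ln(18500/10500) = 0.5664; ln(18500/12000) = 0.4329.
W = 6.534778 / 9 = 0.7261.

0.7261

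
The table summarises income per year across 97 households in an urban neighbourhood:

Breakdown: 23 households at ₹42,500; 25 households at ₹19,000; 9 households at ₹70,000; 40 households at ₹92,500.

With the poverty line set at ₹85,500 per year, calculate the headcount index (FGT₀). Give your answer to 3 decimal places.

57 of the 97 households have income below ₹85,500.
H = 57/97 = 0.588.

0.588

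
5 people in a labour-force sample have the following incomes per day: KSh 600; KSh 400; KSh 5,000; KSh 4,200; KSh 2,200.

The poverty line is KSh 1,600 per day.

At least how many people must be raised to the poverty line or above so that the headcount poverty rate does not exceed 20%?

1

Currently q = 2 of N = 5 are below the line (H = 0.400).
A headcount ratio of at most 20% allows at most ⌊0.20 × 5⌋ = 1 poor people.
So at least 2 − 1 = 1 must be lifted.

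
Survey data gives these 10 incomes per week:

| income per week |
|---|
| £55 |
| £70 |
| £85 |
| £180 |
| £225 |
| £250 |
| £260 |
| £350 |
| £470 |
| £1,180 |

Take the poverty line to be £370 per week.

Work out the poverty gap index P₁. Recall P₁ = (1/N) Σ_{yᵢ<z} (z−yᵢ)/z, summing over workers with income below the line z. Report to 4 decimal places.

0.4014

Below z: £55, £70, £85, £180, £225, £250, £260, £350 (q = 8 of N = 10).
Normalized shortfalls: (370−55)/370 = 0.8514; (370−70)/370 = 0.8108; (370−85)/370 = 0.7703; (370−180)/370 = 0.5135; (370−225)/370 = 0.3919; (370−250)/370 = 0.3243; (370−260)/370 = 0.2973; (370−350)/370 = 0.0541.
Σ = 4.013514. Dividing by the full population N = 10 gives P₁ = 0.4014.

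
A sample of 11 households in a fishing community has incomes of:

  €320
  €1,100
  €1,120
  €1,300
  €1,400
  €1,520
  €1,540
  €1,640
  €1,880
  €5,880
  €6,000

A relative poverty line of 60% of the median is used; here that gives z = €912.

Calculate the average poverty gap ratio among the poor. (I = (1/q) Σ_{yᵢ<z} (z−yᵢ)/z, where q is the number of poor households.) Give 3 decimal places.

Poor units: €320 (q = 1 of N = 11).
Shortfall ratios (z−y)/z: 0.6491; sum = 0.649123.
I averages over the q = 1 poor units only: 0.649123 / 1 = 0.649.

0.649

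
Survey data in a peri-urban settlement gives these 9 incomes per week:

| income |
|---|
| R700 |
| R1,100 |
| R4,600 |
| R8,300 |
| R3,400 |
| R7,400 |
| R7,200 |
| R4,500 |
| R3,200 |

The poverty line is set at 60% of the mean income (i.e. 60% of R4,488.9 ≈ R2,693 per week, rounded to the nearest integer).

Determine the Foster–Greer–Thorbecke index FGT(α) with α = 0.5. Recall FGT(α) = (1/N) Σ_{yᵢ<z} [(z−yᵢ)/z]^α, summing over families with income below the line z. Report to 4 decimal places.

0.1810

Poor units: R700, R1,100 (q = 2 of N = 9).
Gap ratios (z−y)/z: (2693−700)/2693 = 0.7401; (2693−1100)/2693 = 0.5915.
Raised to α = 0.5: 0.86027; 0.76911.
Sum = 1.629384; FGT(0.5) = 1.629384 / 9 = 0.1810.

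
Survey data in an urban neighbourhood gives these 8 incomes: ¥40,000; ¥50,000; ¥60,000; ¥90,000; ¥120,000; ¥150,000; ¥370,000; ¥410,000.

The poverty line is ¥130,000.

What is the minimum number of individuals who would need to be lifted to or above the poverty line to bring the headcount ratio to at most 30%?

Currently q = 5 of N = 8 are below the line (H = 0.625).
A headcount ratio of at most 30% allows at most ⌊0.30 × 8⌋ = 2 poor individuals.
So at least 5 − 2 = 3 must be lifted.

3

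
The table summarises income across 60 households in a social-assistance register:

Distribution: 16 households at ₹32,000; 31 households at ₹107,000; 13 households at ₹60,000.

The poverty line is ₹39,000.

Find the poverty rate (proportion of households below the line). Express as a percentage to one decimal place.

16 of the 60 households have income below ₹39,000.
H = 16/60 = 26.7%.

26.7%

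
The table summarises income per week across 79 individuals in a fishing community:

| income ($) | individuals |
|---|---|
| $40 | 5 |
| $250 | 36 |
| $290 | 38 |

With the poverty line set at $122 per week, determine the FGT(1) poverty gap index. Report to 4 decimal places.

0.0425

Incomes under z: 5×$40 (q = 5 of N = 79).
Relative gaps: (122−40)/122 = 0.6721 (×5).
Sum of shortfalls = 3.360656; P₁ averages over all N: 3.360656 / 79 = 0.0425.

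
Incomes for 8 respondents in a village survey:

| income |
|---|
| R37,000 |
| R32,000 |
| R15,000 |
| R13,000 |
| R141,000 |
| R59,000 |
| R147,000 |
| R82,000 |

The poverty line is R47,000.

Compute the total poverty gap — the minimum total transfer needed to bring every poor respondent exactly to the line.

R91,000

Poor units: R13,000, R15,000, R32,000, R37,000 (q = 4 of N = 8).
Individual gaps: 47000−13000 = 34000; 47000−15000 = 32000; 47000−32000 = 15000; 47000−37000 = 10000.
Aggregate gap = R91,000.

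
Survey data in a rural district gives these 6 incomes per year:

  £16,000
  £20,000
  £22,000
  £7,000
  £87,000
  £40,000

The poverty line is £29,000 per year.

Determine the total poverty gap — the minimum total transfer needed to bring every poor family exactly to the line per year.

£51,000

Poor units: £7,000, £16,000, £20,000, £22,000 (q = 4 of N = 6).
Individual gaps: 29000−7000 = 22000; 29000−16000 = 13000; 29000−20000 = 9000; 29000−22000 = 7000.
Aggregate gap = £51,000.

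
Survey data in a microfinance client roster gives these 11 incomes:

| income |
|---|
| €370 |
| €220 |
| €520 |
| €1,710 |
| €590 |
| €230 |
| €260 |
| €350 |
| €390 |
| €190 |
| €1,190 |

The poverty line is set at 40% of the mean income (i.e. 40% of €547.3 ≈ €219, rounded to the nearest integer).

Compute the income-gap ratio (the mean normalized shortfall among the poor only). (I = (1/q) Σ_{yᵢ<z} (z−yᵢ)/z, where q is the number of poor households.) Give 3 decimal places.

Poor units: €190 (q = 1 of N = 11).
Relative gaps: 0.1324; sum = 0.132420.
The income-gap ratio divides by q (the poor only): 0.132420 / 1 = 0.132.

0.132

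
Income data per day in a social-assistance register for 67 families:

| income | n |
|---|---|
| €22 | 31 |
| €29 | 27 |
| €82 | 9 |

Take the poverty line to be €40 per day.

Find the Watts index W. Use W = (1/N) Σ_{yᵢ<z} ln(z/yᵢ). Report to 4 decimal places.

Below z: 31×€22, 27×€29 (q = 58 of N = 67).
Log shortfalls: ln(40/22) = 0.5978 (×31); ln(40/29) = 0.3216 (×27).
W = 27.215705 / 67 = 0.4062.

0.4062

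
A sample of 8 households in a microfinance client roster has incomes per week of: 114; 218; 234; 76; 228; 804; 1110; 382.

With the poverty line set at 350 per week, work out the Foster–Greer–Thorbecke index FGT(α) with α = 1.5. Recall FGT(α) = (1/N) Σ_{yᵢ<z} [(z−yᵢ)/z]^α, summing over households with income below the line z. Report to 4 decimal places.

0.2343

Below z: 76, 114, 218, 228, 234 (q = 5 of N = 8).
Shortfall ratios: (350−76)/350 = 0.7829; (350−114)/350 = 0.6743; (350−218)/350 = 0.3771; (350−228)/350 = 0.3486; (350−234)/350 = 0.3314.
Raised to α = 1.5: 0.69267; 0.55369; 0.23161; 0.20580; 0.19080.
Sum = 1.874565; FGT(1.5) = 1.874565 / 8 = 0.2343.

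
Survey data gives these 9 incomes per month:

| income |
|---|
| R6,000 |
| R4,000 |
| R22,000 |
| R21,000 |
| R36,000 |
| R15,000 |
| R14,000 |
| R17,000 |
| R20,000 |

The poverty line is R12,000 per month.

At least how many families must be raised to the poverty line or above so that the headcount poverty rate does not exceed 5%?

Currently q = 2 of N = 9 are below the line (H = 0.222).
A headcount ratio of at most 5% allows at most ⌊0.05 × 9⌋ = 0 poor families.
So at least 2 − 0 = 2 must be lifted.

2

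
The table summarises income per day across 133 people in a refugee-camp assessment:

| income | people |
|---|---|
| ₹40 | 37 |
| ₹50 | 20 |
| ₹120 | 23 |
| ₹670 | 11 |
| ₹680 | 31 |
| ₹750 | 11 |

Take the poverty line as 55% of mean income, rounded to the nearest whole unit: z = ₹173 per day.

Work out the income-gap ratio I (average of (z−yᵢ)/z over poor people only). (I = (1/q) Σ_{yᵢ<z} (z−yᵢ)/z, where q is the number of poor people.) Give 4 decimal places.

0.6214

Incomes under z: 37×₹40, 20×₹50, 23×₹120 (q = 80 of N = 133).
Relative gaps: 0.7688 (×37), 0.7110 (×20), 0.3064 (×23); sum = 49.710983.
The income-gap ratio divides by q (the poor only): 49.710983 / 80 = 0.6214.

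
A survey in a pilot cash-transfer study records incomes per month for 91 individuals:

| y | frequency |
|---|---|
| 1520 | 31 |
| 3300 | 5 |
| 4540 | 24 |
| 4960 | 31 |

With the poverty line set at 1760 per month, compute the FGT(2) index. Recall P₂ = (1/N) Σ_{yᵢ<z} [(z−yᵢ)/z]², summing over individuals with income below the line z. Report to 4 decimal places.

Incomes under z: 31×1520 (q = 31 of N = 91).
Normalized shortfalls: (1760−1520)/1760 = 0.1364 (×31).
Squared: 0.0186 (×31).
Sum = 0.576446; P₂ = 0.576446 / 91 = 0.0063.

0.0063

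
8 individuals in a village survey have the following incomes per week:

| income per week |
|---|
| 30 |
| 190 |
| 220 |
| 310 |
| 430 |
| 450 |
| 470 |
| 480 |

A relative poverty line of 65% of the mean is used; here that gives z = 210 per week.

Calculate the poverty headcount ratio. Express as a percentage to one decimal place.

2 of the 8 individuals have income below 210.
H = 2/8 = 25.0%.

25.0%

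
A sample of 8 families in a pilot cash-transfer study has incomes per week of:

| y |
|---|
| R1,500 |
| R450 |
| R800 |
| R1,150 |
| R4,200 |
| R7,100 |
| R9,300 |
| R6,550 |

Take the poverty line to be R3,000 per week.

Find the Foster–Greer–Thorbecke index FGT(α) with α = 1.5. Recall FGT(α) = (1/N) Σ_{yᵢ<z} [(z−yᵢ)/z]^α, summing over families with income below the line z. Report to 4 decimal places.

Below the line: R450, R800, R1,150, R1,500 (q = 4 of N = 8).
Normalized shortfalls: (3000−450)/3000 = 0.8500; (3000−800)/3000 = 0.7333; (3000−1150)/3000 = 0.6167; (3000−1500)/3000 = 0.5000.
Raised to α = 1.5: 0.78366; 0.62799; 0.48426; 0.35355.
Sum = 2.249461; FGT(1.5) = 2.249461 / 8 = 0.2812.

0.2812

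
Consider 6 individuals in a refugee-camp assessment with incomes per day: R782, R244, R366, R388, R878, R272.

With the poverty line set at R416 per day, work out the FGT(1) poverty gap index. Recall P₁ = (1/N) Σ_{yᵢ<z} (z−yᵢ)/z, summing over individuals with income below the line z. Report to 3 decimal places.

0.158

Below z: R244, R272, R366, R388 (q = 4 of N = 6).
Normalized shortfalls: (416−244)/416 = 0.4135; (416−272)/416 = 0.3462; (416−366)/416 = 0.1202; (416−388)/416 = 0.0673.
Σ = 0.947115. Dividing by the full population N = 6 gives P₁ = 0.158.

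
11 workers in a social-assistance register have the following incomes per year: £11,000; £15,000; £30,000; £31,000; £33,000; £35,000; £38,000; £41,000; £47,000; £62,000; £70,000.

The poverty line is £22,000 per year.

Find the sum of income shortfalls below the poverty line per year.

£18,000

Below z: £11,000, £15,000 (q = 2 of N = 11).
Individual gaps: 22000−11000 = 11000; 22000−15000 = 7000.
Aggregate gap = £18,000.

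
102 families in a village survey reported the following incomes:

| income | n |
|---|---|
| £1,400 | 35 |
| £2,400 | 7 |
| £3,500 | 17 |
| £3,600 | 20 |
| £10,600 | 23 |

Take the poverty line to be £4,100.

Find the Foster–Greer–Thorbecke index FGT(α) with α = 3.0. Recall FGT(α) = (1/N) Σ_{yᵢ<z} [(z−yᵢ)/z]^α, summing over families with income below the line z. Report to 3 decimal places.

Below z: 35×£1,400, 7×£2,400, 17×£3,500, 20×£3,600 (q = 79 of N = 102).
Normalized shortfalls: (4100−1400)/4100 = 0.6585 (×35); (4100−2400)/4100 = 0.4146 (×7); (4100−3500)/4100 = 0.1463 (×17); (4100−3600)/4100 = 0.1220 (×20).
Raised to α = 3.0: 0.28559 (×35); 0.07128 (×7); 0.00313 (×17); 0.00181 (×20).
Sum = 10.584118; FGT(3.0) = 10.584118 / 102 = 0.104.

0.104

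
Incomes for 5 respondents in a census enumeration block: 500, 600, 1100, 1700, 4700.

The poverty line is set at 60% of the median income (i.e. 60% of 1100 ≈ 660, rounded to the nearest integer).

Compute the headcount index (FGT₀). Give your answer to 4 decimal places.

2 of the 5 respondents have income below 660.
H = 2/5 = 0.4000.

0.4000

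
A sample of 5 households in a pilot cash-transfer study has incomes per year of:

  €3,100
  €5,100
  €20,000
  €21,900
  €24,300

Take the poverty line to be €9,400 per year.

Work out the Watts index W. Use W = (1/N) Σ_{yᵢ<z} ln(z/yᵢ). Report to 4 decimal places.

0.3442

Incomes under z: €3,100, €5,100 (q = 2 of N = 5).
Log gaps: ln(9400/3100) = 1.1093; ln(9400/5100) = 0.6115.
W = 1.720777 / 5 = 0.3442.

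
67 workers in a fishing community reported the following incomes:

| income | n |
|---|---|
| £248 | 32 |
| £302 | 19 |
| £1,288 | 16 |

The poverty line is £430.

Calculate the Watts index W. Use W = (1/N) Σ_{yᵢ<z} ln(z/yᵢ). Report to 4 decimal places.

Poor units: 32×£248, 19×£302 (q = 51 of N = 67).
Log shortfalls: ln(430/248) = 0.5504 (×32); ln(430/302) = 0.3534 (×19).
W = 24.325212 / 67 = 0.3631.

0.3631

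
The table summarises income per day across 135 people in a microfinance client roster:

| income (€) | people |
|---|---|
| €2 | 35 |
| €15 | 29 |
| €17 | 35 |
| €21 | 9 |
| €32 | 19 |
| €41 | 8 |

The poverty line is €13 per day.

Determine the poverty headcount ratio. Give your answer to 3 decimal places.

35 of the 135 people have income below €13.
H = 35/135 = 0.259.

0.259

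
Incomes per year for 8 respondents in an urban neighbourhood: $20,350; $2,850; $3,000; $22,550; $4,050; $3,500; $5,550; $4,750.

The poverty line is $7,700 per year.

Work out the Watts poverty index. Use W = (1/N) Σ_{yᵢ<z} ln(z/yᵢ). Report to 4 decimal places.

0.5222

Incomes under z: $2,850, $3,000, $3,500, $4,050, $4,750, $5,550 (q = 6 of N = 8).
ln(z/y) terms: ln(7700/2850) = 0.9939; ln(7700/3000) = 0.9426; ln(7700/3500) = 0.7885; ln(7700/4050) = 0.6425; ln(7700/4750) = 0.4831; ln(7700/5550) = 0.3274.
W = 4.177968 / 8 = 0.5222.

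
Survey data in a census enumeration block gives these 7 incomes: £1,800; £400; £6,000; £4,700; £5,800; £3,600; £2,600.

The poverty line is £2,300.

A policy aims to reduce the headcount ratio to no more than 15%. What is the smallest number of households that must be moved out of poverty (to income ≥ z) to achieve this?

1

Currently q = 2 of N = 7 are below the line (H = 0.286).
A headcount ratio of at most 15% allows at most ⌊0.15 × 7⌋ = 1 poor households.
So at least 2 − 1 = 1 must be lifted.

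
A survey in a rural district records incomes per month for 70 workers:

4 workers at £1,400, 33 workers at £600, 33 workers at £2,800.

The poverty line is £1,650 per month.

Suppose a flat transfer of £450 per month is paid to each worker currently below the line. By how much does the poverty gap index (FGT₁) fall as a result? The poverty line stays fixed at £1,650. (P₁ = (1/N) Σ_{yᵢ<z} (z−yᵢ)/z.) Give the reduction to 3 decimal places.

0.137

Before: below the line — 33×£600, 4×£1,400; poverty gap index (FGT₁) = 0.30866.
After the £450 transfer: below the line — 33×£1,050; poverty gap index (FGT₁) = 0.17143.
Reduction = 0.30866 − 0.17143 = 0.137.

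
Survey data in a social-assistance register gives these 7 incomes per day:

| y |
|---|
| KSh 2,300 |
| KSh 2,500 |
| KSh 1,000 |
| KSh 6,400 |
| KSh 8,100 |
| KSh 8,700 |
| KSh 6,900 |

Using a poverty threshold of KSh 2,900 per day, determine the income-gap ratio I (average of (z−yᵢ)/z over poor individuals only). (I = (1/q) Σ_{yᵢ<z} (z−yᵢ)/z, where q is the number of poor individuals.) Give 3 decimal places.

0.333

Poor units: KSh 1,000, KSh 2,300, KSh 2,500 (q = 3 of N = 7).
Relative gaps: 0.6552, 0.2069, 0.1379; sum = 1.000000.
I averages over the q = 3 poor units only: 1.000000 / 3 = 0.333.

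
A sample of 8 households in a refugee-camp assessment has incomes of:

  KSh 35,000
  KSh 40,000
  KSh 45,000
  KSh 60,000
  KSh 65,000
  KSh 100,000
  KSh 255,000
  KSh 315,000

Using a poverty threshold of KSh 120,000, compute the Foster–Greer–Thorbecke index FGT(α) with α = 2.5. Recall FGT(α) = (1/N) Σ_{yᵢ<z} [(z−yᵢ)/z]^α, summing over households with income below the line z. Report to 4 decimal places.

0.1780

Poor units: KSh 35,000, KSh 40,000, KSh 45,000, KSh 60,000, KSh 65,000, KSh 100,000 (q = 6 of N = 8).
Normalized shortfalls: (120000−35000)/120000 = 0.7083; (120000−40000)/120000 = 0.6667; (120000−45000)/120000 = 0.6250; (120000−60000)/120000 = 0.5000; (120000−65000)/120000 = 0.4583; (120000−100000)/120000 = 0.1667.
Raised to α = 2.5: 0.42227; 0.36289; 0.30882; 0.17678; 0.14222; 0.01134.
Sum = 1.424312; FGT(2.5) = 1.424312 / 8 = 0.1780.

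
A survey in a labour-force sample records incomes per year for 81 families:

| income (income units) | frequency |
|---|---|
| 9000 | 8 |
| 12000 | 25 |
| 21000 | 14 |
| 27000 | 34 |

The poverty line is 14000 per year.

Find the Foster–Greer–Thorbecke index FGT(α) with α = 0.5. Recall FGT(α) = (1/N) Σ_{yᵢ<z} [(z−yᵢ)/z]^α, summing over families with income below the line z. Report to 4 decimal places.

Below the line: 8×9000, 25×12000 (q = 33 of N = 81).
Normalized shortfalls: (14000−9000)/14000 = 0.3571 (×8); (14000−12000)/14000 = 0.1429 (×25).
Raised to α = 0.5: 0.59761 (×8); 0.37796 (×25).
Sum = 14.230026; FGT(0.5) = 14.230026 / 81 = 0.1757.

0.1757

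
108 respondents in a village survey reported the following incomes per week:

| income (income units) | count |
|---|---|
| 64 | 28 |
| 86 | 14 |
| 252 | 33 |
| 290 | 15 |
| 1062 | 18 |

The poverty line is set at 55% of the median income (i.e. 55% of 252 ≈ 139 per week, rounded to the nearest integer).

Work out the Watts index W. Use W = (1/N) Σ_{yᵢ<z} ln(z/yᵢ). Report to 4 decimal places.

Below z: 28×64, 14×86 (q = 42 of N = 108).
Log gaps: ln(139/64) = 0.7756 (×28); ln(139/86) = 0.4801 (×14).
W = 28.438317 / 108 = 0.2633.

0.2633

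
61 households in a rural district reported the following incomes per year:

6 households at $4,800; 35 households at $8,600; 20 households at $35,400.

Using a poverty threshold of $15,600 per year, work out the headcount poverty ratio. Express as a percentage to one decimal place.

41 of the 61 households have income below $15,600.
H = 41/61 = 67.2%.

67.2%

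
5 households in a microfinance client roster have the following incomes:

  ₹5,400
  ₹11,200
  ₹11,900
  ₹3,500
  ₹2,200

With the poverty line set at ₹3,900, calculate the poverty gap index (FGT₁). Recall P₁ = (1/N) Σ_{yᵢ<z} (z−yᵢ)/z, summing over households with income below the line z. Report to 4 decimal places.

Below z: ₹2,200, ₹3,500 (q = 2 of N = 5).
Relative gaps: (3900−2200)/3900 = 0.4359; (3900−3500)/3900 = 0.1026.
Σ = 0.538462. Dividing by the full population N = 5 gives P₁ = 0.1077.

0.1077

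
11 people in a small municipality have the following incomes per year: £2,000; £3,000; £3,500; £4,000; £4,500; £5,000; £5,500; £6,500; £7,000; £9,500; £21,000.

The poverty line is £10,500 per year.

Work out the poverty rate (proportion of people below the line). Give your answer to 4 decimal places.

0.9091

10 of the 11 people have income below £10,500.
H = 10/11 = 0.9091.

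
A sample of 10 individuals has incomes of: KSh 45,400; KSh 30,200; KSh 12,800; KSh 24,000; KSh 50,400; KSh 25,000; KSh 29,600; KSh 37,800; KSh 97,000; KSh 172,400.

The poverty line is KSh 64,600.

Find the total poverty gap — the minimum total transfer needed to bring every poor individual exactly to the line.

KSh 261,600

Poor units: KSh 12,800, KSh 24,000, KSh 25,000, KSh 29,600, KSh 30,200, KSh 37,800, KSh 45,400, KSh 50,400 (q = 8 of N = 10).
Individual gaps: 64600−12800 = 51800; 64600−24000 = 40600; 64600−25000 = 39600; 64600−29600 = 35000; 64600−30200 = 34400; 64600−37800 = 26800; 64600−45400 = 19200; 64600−50400 = 14200.
Aggregate gap = KSh 261,600.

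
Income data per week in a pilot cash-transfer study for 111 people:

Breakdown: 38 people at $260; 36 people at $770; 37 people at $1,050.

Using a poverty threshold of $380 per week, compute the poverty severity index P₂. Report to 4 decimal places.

Below the line: 38×$260 (q = 38 of N = 111).
Gap ratios (z−y)/z: (380−260)/380 = 0.3158 (×38).
Squared: 0.0997 (×38).
Sum = 3.789474; P₂ = 3.789474 / 111 = 0.0341.

0.0341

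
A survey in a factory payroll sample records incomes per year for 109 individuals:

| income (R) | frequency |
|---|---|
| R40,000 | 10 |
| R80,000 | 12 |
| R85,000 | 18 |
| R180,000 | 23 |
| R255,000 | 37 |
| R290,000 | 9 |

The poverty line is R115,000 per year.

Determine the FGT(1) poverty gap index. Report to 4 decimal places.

0.1364

Incomes under z: 10×R40,000, 12×R80,000, 18×R85,000 (q = 40 of N = 109).
Normalized shortfalls: (115000−40000)/115000 = 0.6522 (×10); (115000−80000)/115000 = 0.3043 (×12); (115000−85000)/115000 = 0.2609 (×18).
Sum of shortfalls = 14.869565; P₁ averages over all N: 14.869565 / 109 = 0.1364.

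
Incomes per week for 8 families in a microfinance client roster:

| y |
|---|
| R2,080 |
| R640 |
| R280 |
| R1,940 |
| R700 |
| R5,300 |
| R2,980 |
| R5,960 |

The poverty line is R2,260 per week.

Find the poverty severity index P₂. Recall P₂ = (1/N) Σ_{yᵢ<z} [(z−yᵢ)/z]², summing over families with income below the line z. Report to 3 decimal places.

0.223

Incomes under z: R280, R640, R700, R1,940, R2,080 (q = 5 of N = 8).
Relative gaps: (2260−280)/2260 = 0.8761; (2260−640)/2260 = 0.7168; (2260−700)/2260 = 0.6903; (2260−1940)/2260 = 0.1416; (2260−2080)/2260 = 0.0796.
Squared: 0.7676; 0.5138; 0.4765; 0.0200; 0.0063.
Sum = 1.784243; P₂ = 1.784243 / 8 = 0.223.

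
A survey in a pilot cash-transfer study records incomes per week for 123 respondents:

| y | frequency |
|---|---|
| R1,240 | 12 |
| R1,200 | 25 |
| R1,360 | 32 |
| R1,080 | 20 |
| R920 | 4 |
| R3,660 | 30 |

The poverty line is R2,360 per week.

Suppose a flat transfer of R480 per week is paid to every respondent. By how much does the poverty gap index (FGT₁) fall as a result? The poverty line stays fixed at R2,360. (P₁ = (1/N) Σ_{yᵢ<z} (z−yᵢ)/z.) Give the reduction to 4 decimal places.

Before: below the line — 4×R920, 20×R1,080, 25×R1,200, 12×R1,240, 32×R1,360; poverty gap index (FGT₁) = 0.364476.
After the R480 transfer: below the line — 4×R1,400, 20×R1,560, 25×R1,680, 12×R1,720, 32×R1,840; poverty gap index (FGT₁) = 0.210693.
Reduction = 0.364476 − 0.210693 = 0.1538.

0.1538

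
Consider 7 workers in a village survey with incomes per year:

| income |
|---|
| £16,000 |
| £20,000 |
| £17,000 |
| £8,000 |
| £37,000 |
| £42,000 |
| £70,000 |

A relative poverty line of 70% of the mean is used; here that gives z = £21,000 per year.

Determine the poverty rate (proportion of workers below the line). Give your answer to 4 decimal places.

4 of the 7 workers have income below £21,000.
H = 4/7 = 0.5714.

0.5714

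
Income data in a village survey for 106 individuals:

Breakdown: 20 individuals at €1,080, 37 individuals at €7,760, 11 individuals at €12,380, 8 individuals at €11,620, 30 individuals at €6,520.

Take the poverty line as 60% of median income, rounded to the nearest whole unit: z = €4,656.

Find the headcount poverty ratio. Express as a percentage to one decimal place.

18.9%

20 of the 106 individuals have income below €4,656.
H = 20/106 = 18.9%.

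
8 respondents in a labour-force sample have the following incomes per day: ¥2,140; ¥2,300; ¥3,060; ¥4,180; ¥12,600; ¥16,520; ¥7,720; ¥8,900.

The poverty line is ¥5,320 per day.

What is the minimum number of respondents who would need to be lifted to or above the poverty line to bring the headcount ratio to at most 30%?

2

4 of the 8 respondents are poor, so H = 4/8 = 0.500.
A headcount ratio of at most 30% allows at most ⌊0.30 × 8⌋ = 2 poor respondents.
So at least 4 − 2 = 2 must be lifted.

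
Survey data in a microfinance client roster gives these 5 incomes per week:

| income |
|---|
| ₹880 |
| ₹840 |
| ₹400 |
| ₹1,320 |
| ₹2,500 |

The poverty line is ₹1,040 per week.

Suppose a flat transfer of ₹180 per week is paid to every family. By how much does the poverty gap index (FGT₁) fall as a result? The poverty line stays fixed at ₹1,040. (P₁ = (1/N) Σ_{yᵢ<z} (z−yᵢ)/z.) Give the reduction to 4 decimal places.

0.1000

Before: below the line — ₹400, ₹840, ₹880; poverty gap index (FGT₁) = 0.192308.
After the ₹180 transfer: below the line — ₹580, ₹1,020; poverty gap index (FGT₁) = 0.092308.
Reduction = 0.192308 − 0.092308 = 0.1000.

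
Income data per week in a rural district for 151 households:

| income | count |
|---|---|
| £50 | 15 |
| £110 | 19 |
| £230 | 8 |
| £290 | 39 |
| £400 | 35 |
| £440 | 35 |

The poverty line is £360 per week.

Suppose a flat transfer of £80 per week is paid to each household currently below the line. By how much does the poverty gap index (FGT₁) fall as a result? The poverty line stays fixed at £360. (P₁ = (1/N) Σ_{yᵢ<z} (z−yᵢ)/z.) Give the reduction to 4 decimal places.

0.1120

Before: below the line — 15×£50, 19×£110, 8×£230, 39×£290; poverty gap index (FGT₁) = 0.242274.
After the £80 transfer: below the line — 15×£130, 19×£190, 8×£310; poverty gap index (FGT₁) = 0.130243.
Reduction = 0.242274 − 0.130243 = 0.1120.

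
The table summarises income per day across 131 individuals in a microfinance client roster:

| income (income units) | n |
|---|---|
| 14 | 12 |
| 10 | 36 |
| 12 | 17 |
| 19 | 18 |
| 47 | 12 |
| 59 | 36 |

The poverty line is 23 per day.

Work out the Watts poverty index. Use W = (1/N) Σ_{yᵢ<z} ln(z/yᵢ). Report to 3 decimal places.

0.385

Below z: 36×10, 17×12, 12×14, 18×19 (q = 83 of N = 131).
Log gaps: ln(23/10) = 0.8329 (×36); ln(23/12) = 0.6506 (×17); ln(23/14) = 0.4964 (×12); ln(23/19) = 0.1911 (×18).
W = 50.440954 / 131 = 0.385.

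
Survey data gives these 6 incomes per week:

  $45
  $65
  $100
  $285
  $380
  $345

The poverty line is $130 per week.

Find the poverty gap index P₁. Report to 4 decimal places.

Poor units: $45, $65, $100 (q = 3 of N = 6).
Shortfall ratios: (130−45)/130 = 0.6538; (130−65)/130 = 0.5000; (130−100)/130 = 0.2308.
Sum of shortfalls = 1.384615; P₁ averages over all N: 1.384615 / 6 = 0.2308.

0.2308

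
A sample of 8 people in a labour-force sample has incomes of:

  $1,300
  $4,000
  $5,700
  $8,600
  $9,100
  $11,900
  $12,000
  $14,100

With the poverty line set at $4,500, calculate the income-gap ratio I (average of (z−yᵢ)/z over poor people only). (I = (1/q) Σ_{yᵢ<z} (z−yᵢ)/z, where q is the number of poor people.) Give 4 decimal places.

0.4111

Incomes under z: $1,300, $4,000 (q = 2 of N = 8).
Shortfall ratios (z−y)/z: 0.7111, 0.1111; sum = 0.822222.
The income-gap ratio divides by q (the poor only): 0.822222 / 2 = 0.4111.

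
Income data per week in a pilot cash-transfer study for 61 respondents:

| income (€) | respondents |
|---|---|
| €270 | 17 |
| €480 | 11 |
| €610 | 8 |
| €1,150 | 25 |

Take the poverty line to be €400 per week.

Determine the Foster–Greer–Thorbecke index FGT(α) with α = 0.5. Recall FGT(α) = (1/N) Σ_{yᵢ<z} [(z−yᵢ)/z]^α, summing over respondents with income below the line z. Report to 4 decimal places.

0.1589

Below z: 17×€270 (q = 17 of N = 61).
Normalized shortfalls: (400−270)/400 = 0.3250 (×17).
Raised to α = 0.5: 0.57009 (×17).
Sum = 9.691491; FGT(0.5) = 9.691491 / 61 = 0.1589.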